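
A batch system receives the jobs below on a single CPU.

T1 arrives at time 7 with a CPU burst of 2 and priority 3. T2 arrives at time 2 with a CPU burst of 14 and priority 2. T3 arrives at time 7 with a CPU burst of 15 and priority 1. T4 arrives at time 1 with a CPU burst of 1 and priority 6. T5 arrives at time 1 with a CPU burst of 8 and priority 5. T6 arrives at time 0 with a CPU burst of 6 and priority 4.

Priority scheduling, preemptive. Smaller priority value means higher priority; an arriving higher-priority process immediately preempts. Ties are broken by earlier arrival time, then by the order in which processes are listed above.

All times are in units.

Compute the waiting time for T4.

44

Schedule: | T6 0-2 | T2 2-7 | T3 7-22 | T2 22-31 | T1 31-33 | T6 33-37 | T5 37-45 | T4 45-46 |
Completion: T1=33  T2=31  T3=22  T4=46  T5=45  T6=37
Waiting(T4) = turnaround − burst = 45 − 1 = 44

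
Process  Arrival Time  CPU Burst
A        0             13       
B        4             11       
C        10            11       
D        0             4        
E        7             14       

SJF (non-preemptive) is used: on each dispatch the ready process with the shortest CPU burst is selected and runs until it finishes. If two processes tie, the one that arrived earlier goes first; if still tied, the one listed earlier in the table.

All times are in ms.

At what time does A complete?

39

Gantt: | D 0-4 | B 4-15 | C 15-26 | A 26-39 | E 39-53 |
Completion: A=39  B=15  C=26  D=4  E=53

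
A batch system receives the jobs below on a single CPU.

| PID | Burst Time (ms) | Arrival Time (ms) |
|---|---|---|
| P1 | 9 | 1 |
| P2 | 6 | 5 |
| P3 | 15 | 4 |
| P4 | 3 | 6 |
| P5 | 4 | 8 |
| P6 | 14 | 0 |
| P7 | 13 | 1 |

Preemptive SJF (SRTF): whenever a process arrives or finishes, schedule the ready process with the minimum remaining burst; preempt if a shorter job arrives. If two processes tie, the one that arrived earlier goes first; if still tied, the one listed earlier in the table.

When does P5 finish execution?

Timeline: | P6 0-1 | P1 1-6 | P4 6-9 | P1 9-13 | P5 13-17 | P2 17-23 | P6 23-36 | P7 36-49 | P3 49-64 |
Completion: P1=13  P2=23  P3=64  P4=9  P5=17  P6=36  P7=49

17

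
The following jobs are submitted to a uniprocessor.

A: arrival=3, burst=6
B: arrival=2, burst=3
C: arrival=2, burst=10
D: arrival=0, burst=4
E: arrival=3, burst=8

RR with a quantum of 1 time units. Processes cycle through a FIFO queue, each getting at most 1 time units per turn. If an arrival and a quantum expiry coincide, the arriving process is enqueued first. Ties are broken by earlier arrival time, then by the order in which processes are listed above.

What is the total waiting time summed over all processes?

66

Schedule: | D 0-2 | B 2-3 | C 3-4 | D 4-5 | A 5-6 | E 6-7 | B 7-8 | C 8-9 | D 9-10 | A 10-11 | E 11-12 | B 12-13 | C 13-14 | A 14-15 | E 15-16 | C 16-17 | A 17-18 | E 18-19 | C 19-20 | A 20-21 | E 21-22 | C 22-23 | A 23-24 | E 24-25 | C 25-26 | E 26-27 | C 27-28 | E 28-29 | C 29-31 |
Completion: A=24  B=13  C=31  D=10  E=29
Turnaround (C−A): A=21  B=11  C=29  D=10  E=26
Waiting = turnaround − burst: A=15, B=8, C=19, D=6, E=18
Total waiting = 15 + 8 + 19 + 6 + 18 = 66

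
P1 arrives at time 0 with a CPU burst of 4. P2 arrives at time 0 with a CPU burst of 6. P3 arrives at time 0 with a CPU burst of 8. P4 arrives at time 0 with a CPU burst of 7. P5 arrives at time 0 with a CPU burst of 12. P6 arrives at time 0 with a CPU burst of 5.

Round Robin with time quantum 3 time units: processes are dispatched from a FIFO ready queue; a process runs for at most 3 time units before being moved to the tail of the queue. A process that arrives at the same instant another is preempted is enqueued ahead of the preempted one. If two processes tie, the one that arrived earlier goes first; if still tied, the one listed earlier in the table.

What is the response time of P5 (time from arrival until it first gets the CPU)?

Schedule: | P1 0-3 | P2 3-6 | P3 6-9 | P4 9-12 | P5 12-15 | P6 15-18 | P1 18-19 | P2 19-22 | P3 22-25 | P4 25-28 | P5 28-31 | P6 31-33 | P3 33-35 | P4 35-36 | P5 36-42 |
Completion: P1=19  P2=22  P3=35  P4=36  P5=42  P6=33
Turnaround (C−A): P1=19  P2=22  P3=35  P4=36  P5=42  P6=33
Response(P5) = first start − arrival = 12 − 0 = 12

12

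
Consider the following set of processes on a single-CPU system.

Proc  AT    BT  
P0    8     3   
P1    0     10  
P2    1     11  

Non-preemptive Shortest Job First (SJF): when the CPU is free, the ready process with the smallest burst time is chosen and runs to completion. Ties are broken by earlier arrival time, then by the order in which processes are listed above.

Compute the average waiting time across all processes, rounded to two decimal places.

4.67

Schedule: | P1 0-10 | P0 10-13 | P2 13-24 |
Completion: P0=13  P1=10  P2=24
Turnaround (C−A): P0=5  P1=10  P2=23
Waiting times: P0=2, P1=0, P2=12
Average waiting = (2+0+12) / 3 = 14/3 = 4.67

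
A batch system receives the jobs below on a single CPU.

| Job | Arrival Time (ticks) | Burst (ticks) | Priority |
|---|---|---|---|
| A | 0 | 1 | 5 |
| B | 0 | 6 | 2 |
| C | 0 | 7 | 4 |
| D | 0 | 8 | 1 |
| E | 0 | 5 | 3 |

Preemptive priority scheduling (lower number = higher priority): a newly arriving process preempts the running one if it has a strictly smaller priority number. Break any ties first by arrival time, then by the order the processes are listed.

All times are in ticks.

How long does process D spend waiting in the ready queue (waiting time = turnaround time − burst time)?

0

Timeline: | D 0-8 | B 8-14 | E 14-19 | C 19-26 | A 26-27 |
Completion: A=27  B=14  C=26  D=8  E=19
Turnaround (C−A): A=27  B=14  C=26  D=8  E=19
Waiting(D) = turnaround − burst = 8 − 8 = 0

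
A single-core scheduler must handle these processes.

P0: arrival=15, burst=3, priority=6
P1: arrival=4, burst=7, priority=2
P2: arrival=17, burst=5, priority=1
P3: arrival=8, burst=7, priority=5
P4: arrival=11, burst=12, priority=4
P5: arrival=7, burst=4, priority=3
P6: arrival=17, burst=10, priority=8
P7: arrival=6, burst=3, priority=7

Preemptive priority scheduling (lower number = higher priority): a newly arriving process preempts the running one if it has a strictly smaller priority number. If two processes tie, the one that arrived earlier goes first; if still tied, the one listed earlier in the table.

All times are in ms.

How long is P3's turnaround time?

31

Gantt: | idle 0-4 | P1 4-11 | P5 11-15 | P4 15-17 | P2 17-22 | P4 22-32 | P3 32-39 | P0 39-42 | P7 42-45 | P6 45-55 |
Completion: P0=42  P1=11  P2=22  P3=39  P4=32  P5=15  P6=55  P7=45
Turnaround (C−A): P0=27  P1=7  P2=5  P3=31  P4=21  P5=8  P6=38  P7=39
Turnaround(P3) = completion − arrival = 39 − 8 = 31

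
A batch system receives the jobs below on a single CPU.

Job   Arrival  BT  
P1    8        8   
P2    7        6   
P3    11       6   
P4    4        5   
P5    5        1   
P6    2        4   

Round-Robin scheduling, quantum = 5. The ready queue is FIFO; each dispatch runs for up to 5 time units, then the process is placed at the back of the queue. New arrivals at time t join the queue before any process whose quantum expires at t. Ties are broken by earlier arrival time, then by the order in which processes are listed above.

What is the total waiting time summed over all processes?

Gantt: | idle 0-2 | P6 2-6 | P4 6-11 | P5 11-12 | P2 12-17 | P1 17-22 | P3 22-27 | P2 27-28 | P1 28-31 | P3 31-32 |
Completion: P1=31  P2=28  P3=32  P4=11  P5=12  P6=6
Turnaround (C−A): P1=23  P2=21  P3=21  P4=7  P5=7  P6=4
Waiting = turnaround − burst: P1=15, P2=15, P3=15, P4=2, P5=6, P6=0
Total waiting = 15 + 15 + 15 + 2 + 6 + 0 = 53

53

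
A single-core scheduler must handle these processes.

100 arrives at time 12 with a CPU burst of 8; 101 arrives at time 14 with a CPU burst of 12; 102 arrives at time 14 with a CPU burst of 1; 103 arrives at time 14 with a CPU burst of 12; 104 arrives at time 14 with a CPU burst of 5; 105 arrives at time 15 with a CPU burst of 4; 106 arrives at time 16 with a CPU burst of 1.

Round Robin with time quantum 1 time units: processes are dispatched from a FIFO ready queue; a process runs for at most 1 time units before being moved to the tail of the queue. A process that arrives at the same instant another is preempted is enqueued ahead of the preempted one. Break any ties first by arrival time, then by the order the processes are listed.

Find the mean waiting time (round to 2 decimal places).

17.57

Timeline: | idle 0-12 | 100 12-14 | 101 14-15 | 102 15-16 | 103 16-17 | 104 17-18 | 100 18-19 | 105 19-20 | 101 20-21 | 106 21-22 | 103 22-23 | 104 23-24 | 100 24-25 | 105 25-26 | 101 26-27 | 103 27-28 | 104 28-29 | 100 29-30 | 105 30-31 | 101 31-32 | 103 32-33 | 104 33-34 | 100 34-35 | 105 35-36 | 101 36-37 | 103 37-38 | 104 38-39 | 100 39-40 | 101 40-41 | 103 41-42 | 100 42-43 | 101 43-44 | 103 44-45 | 101 45-46 | 103 46-47 | 101 47-48 | 103 48-49 | 101 49-50 | 103 50-51 | 101 51-52 | 103 52-53 | 101 53-54 | 103 54-55 |
Completion: 100=43  101=54  102=16  103=55  104=39  105=36  106=22
Turnaround (C−A): 100=31  101=40  102=2  103=41  104=25  105=21  106=6
Waiting times: 100=23, 101=28, 102=1, 103=29, 104=20, 105=17, 106=5
Average waiting = (23+28+1+29+20+17+5) / 7 = 123/7 = 17.57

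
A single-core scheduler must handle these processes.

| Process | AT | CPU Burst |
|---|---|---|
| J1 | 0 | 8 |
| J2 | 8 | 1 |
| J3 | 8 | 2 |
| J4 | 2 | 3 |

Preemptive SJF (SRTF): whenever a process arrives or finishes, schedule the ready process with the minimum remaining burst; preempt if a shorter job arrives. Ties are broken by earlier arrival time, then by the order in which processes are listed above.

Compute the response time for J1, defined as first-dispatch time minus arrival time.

Timeline: | J1 0-2 | J4 2-5 | J1 5-8 | J2 8-9 | J3 9-11 | J1 11-14 |
Completion: J1=14  J2=9  J3=11  J4=5
Response(J1) = first start − arrival = 0 − 0 = 0

0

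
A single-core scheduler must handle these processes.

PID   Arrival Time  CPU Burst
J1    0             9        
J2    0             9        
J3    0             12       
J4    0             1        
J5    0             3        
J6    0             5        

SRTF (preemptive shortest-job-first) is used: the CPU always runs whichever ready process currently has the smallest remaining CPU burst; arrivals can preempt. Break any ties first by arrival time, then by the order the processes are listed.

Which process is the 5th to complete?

J2

Schedule: | J4 0-1 | J5 1-4 | J6 4-9 | J1 9-18 | J2 18-27 | J3 27-39 |
Completion: J1=18  J2=27  J3=39  J4=1  J5=4  J6=9
Turnaround (C−A): J1=18  J2=27  J3=39  J4=1  J5=4  J6=9
Finish order: J4 → J5 → J6 → J1 → J2 → J3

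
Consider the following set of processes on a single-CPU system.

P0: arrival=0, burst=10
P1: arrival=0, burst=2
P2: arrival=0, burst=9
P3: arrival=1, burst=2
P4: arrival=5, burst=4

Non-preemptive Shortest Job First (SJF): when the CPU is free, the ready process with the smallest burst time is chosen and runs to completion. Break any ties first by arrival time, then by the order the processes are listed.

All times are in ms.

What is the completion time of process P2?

Schedule: | P1 0-2 | P3 2-4 | P2 4-13 | P4 13-17 | P0 17-27 |
Completion: P0=27  P1=2  P2=13  P3=4  P4=17
Turnaround (C−A): P0=27  P1=2  P2=13  P3=3  P4=12

13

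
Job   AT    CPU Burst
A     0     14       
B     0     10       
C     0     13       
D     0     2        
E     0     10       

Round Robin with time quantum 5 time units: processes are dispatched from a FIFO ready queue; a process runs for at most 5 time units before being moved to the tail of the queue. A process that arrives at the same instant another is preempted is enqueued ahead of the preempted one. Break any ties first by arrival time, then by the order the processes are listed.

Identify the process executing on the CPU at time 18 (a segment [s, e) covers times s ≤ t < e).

Gantt: | A 0-5 | B 5-10 | C 10-15 | D 15-17 | E 17-22 | A 22-27 | B 27-32 | C 32-37 | E 37-42 | A 42-46 | C 46-49 |
Completion: A=46  B=32  C=49  D=17  E=42

E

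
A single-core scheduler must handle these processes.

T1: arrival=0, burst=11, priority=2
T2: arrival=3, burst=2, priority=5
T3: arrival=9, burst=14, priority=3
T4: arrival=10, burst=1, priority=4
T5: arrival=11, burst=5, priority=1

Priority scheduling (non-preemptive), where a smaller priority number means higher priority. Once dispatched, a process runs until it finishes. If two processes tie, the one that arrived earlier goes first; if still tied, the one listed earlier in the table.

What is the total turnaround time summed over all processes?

Gantt: | T1 0-11 | T5 11-16 | T3 16-30 | T4 30-31 | T2 31-33 |
Completion: T1=11  T2=33  T3=30  T4=31  T5=16
Turnaround (C−A): T1=11  T2=30  T3=21  T4=21  T5=5
Turnaround = completion − arrival: T1=11, T2=30, T3=21, T4=21, T5=5
Total turnaround = 11 + 30 + 21 + 21 + 5 = 88

88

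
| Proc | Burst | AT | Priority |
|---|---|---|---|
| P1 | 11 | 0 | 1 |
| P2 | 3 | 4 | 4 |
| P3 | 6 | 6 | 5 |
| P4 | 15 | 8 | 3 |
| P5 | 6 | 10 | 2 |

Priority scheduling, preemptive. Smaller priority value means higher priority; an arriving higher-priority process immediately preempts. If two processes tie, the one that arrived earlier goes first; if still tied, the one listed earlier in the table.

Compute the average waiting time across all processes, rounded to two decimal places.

Timeline: | P1 0-11 | P5 11-17 | P4 17-32 | P2 32-35 | P3 35-41 |
Completion: P1=11  P2=35  P3=41  P4=32  P5=17
Turnaround (C−A): P1=11  P2=31  P3=35  P4=24  P5=7
Waiting times: P1=0, P2=28, P3=29, P4=9, P5=1
Average waiting = (0+28+29+9+1) / 5 = 67/5 = 13.40

13.40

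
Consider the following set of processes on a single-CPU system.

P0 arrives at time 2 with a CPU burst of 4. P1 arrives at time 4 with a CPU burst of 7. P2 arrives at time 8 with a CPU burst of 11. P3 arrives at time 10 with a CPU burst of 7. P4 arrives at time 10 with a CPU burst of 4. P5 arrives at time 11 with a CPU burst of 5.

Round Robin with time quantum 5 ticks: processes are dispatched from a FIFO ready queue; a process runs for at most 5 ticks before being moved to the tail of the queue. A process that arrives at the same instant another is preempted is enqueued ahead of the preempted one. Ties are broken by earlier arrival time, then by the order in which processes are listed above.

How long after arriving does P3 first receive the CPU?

6

Gantt: | idle 0-2 | P0 2-6 | P1 6-11 | P2 11-16 | P3 16-21 | P4 21-25 | P5 25-30 | P1 30-32 | P2 32-37 | P3 37-39 | P2 39-40 |
Completion: P0=6  P1=32  P2=40  P3=39  P4=25  P5=30
Turnaround (C−A): P0=4  P1=28  P2=32  P3=29  P4=15  P5=19
Response(P3) = first start − arrival = 16 − 10 = 6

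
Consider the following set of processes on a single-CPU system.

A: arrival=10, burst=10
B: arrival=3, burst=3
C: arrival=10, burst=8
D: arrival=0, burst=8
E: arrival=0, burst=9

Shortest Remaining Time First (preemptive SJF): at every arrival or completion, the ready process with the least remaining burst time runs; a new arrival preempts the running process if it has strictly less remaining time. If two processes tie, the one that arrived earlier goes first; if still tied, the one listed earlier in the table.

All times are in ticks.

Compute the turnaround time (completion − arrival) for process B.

3

Timeline: | D 0-3 | B 3-6 | D 6-11 | C 11-19 | E 19-28 | A 28-38 |
Completion: A=38  B=6  C=19  D=11  E=28
Turnaround(B) = completion − arrival = 6 − 3 = 3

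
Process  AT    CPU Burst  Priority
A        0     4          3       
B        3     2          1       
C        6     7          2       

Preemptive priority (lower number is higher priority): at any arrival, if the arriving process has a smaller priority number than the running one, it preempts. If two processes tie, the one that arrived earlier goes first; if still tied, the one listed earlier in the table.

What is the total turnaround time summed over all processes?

Gantt: | A 0-3 | B 3-5 | A 5-6 | C 6-13 |
Completion: A=6  B=5  C=13
Turnaround = completion − arrival: A=6, B=2, C=7
Total turnaround = 6 + 2 + 7 = 15

15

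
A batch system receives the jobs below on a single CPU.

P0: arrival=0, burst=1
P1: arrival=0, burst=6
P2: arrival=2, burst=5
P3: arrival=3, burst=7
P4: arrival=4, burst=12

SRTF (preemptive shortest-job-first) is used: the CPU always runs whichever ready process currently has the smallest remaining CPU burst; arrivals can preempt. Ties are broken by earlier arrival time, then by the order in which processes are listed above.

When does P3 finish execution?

19

Schedule: | P0 0-1 | P1 1-7 | P2 7-12 | P3 12-19 | P4 19-31 |
Completion: P0=1  P1=7  P2=12  P3=19  P4=31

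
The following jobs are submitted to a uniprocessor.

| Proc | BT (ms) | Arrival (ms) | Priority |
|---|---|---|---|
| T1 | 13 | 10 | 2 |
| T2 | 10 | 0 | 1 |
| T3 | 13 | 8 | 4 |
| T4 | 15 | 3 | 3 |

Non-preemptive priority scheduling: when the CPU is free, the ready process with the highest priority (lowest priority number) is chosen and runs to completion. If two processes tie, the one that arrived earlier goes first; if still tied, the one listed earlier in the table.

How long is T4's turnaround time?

Schedule: | T2 0-10 | T1 10-23 | T4 23-38 | T3 38-51 |
Completion: T1=23  T2=10  T3=51  T4=38
Turnaround (C−A): T1=13  T2=10  T3=43  T4=35
Turnaround(T4) = completion − arrival = 38 − 3 = 35

35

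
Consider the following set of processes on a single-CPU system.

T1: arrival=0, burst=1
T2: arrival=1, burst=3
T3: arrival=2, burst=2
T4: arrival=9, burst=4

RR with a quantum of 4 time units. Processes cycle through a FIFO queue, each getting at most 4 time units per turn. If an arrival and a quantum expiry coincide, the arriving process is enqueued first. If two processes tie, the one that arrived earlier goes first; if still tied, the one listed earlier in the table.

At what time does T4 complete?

13

Schedule: | T1 0-1 | T2 1-4 | T3 4-6 | idle 6-9 | T4 9-13 |
Completion: T1=1  T2=4  T3=6  T4=13
Turnaround (C−A): T1=1  T2=3  T3=4  T4=4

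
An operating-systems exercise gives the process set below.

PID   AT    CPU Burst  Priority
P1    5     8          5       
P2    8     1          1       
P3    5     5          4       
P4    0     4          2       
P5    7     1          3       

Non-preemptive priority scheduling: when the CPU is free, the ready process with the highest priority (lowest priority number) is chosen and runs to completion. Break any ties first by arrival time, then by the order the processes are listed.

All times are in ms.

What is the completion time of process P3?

10

Gantt: | P4 0-4 | idle 4-5 | P3 5-10 | P2 10-11 | P5 11-12 | P1 12-20 |
Completion: P1=20  P2=11  P3=10  P4=4  P5=12
Turnaround (C−A): P1=15  P2=3  P3=5  P4=4  P5=5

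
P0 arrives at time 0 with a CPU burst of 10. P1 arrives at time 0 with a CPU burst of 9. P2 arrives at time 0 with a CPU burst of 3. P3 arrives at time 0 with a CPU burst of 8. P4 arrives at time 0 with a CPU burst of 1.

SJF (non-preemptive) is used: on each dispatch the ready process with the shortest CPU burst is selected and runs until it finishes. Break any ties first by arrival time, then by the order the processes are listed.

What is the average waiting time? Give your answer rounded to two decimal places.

Schedule: | P4 0-1 | P2 1-4 | P3 4-12 | P1 12-21 | P0 21-31 |
Completion: P0=31  P1=21  P2=4  P3=12  P4=1
Turnaround (C−A): P0=31  P1=21  P2=4  P3=12  P4=1
Waiting times: P0=21, P1=12, P2=1, P3=4, P4=0
Average waiting = (21+12+1+4+0) / 5 = 38/5 = 7.60

7.60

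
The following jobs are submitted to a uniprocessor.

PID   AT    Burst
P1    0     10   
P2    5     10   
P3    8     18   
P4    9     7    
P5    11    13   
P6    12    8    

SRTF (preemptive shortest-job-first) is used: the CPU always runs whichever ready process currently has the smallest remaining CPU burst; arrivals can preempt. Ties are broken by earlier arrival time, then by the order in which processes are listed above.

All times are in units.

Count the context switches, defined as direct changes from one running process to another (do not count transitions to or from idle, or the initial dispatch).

Timeline: | P1 0-10 | P4 10-17 | P6 17-25 | P2 25-35 | P5 35-48 | P3 48-66 |
Completion: P1=10  P2=35  P3=66  P4=17  P5=48  P6=25
Turnaround (C−A): P1=10  P2=30  P3=58  P4=8  P5=37  P6=13

5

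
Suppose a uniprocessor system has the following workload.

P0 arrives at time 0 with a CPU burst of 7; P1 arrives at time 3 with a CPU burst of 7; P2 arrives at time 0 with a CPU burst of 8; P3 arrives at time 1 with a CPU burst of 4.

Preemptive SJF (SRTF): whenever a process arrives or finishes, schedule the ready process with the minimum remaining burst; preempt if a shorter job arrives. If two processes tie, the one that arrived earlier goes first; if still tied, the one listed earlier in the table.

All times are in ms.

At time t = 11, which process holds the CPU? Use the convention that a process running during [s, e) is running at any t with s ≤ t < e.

Timeline: | P0 0-1 | P3 1-5 | P0 5-11 | P1 11-18 | P2 18-26 |
Completion: P0=11  P1=18  P2=26  P3=5
Turnaround (C−A): P0=11  P1=15  P2=26  P3=4

P1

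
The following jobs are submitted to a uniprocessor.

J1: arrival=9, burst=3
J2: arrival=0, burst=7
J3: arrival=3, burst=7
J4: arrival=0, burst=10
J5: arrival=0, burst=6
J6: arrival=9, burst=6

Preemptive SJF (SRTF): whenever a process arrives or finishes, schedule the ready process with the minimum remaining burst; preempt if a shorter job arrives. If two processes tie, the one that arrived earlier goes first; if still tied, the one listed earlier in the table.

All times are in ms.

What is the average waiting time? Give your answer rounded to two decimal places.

10.67

Schedule: | J5 0-6 | J2 6-9 | J1 9-12 | J2 12-16 | J6 16-22 | J3 22-29 | J4 29-39 |
Completion: J1=12  J2=16  J3=29  J4=39  J5=6  J6=22
Waiting times: J1=0, J2=9, J3=19, J4=29, J5=0, J6=7
Average waiting = (0+9+19+29+0+7) / 6 = 64/6 = 10.67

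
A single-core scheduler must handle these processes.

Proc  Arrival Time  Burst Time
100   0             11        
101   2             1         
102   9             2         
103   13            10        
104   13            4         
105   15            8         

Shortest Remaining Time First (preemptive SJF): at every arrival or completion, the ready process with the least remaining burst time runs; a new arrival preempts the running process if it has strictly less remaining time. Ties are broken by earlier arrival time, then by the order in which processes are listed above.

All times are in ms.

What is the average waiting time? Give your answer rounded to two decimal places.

Schedule: | 100 0-2 | 101 2-3 | 100 3-9 | 102 9-11 | 100 11-14 | 104 14-18 | 105 18-26 | 103 26-36 |
Completion: 100=14  101=3  102=11  103=36  104=18  105=26
Turnaround (C−A): 100=14  101=1  102=2  103=23  104=5  105=11
Waiting times: 100=3, 101=0, 102=0, 103=13, 104=1, 105=3
Average waiting = (3+0+0+13+1+3) / 6 = 20/6 = 3.33

3.33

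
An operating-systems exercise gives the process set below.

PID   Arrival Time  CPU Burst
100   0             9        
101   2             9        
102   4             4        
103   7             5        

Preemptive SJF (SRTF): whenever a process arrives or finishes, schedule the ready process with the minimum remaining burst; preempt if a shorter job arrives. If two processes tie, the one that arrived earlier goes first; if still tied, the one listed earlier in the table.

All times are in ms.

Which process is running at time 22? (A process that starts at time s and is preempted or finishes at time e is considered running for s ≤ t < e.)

101

Gantt: | 100 0-4 | 102 4-8 | 100 8-13 | 103 13-18 | 101 18-27 |
Completion: 100=13  101=27  102=8  103=18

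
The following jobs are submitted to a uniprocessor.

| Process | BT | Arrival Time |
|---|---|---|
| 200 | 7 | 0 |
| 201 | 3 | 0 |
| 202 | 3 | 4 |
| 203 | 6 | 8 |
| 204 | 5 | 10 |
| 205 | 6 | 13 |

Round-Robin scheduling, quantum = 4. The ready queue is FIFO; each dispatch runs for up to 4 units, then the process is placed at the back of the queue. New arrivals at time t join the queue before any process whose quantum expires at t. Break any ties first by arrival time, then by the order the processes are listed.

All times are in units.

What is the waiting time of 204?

13

Gantt: | 200 0-4 | 201 4-7 | 202 7-10 | 200 10-13 | 203 13-17 | 204 17-21 | 205 21-25 | 203 25-27 | 204 27-28 | 205 28-30 |
Completion: 200=13  201=7  202=10  203=27  204=28  205=30
Turnaround (C−A): 200=13  201=7  202=6  203=19  204=18  205=17
Waiting(204) = turnaround − burst = 18 − 5 = 13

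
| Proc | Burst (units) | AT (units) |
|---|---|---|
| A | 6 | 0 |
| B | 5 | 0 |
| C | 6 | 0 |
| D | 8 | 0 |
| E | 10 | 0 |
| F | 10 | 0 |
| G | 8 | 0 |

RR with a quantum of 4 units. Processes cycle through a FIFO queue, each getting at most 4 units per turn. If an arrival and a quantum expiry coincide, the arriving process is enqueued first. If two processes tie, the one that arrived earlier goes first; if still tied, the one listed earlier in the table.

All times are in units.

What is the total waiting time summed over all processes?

231

Gantt: | A 0-4 | B 4-8 | C 8-12 | D 12-16 | E 16-20 | F 20-24 | G 24-28 | A 28-30 | B 30-31 | C 31-33 | D 33-37 | E 37-41 | F 41-45 | G 45-49 | E 49-51 | F 51-53 |
Completion: A=30  B=31  C=33  D=37  E=51  F=53  G=49
Waiting = turnaround − burst: A=24, B=26, C=27, D=29, E=41, F=43, G=41
Total waiting = 24 + 26 + 27 + 29 + 41 + 43 + 41 = 231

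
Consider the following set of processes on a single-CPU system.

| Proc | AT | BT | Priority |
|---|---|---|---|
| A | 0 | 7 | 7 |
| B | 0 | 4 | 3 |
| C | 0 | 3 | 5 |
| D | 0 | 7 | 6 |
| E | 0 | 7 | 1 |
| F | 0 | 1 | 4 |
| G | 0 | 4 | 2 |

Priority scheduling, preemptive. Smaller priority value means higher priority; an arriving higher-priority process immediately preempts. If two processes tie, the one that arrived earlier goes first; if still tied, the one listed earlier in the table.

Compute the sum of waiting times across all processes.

94

Timeline: | E 0-7 | G 7-11 | B 11-15 | F 15-16 | C 16-19 | D 19-26 | A 26-33 |
Completion: A=33  B=15  C=19  D=26  E=7  F=16  G=11
Waiting = turnaround − burst: A=26, B=11, C=16, D=19, E=0, F=15, G=7
Total waiting = 26 + 11 + 16 + 19 + 0 + 15 + 7 = 94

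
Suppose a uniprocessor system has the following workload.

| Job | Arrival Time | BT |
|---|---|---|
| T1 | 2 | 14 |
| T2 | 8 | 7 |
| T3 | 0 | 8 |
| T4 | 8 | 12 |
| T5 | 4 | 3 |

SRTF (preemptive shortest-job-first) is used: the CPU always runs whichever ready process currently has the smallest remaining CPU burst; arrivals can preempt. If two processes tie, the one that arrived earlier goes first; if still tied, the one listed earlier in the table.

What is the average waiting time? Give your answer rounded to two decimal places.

8.80

Gantt: | T3 0-4 | T5 4-7 | T3 7-11 | T2 11-18 | T4 18-30 | T1 30-44 |
Completion: T1=44  T2=18  T3=11  T4=30  T5=7
Waiting times: T1=28, T2=3, T3=3, T4=10, T5=0
Average waiting = (28+3+3+10+0) / 5 = 44/5 = 8.80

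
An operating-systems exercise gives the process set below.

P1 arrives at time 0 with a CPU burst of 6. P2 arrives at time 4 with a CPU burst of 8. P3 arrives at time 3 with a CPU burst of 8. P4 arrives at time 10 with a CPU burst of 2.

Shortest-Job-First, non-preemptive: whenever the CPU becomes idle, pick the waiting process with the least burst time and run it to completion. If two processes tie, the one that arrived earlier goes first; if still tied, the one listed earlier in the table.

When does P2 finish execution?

Schedule: | P1 0-6 | P3 6-14 | P4 14-16 | P2 16-24 |
Completion: P1=6  P2=24  P3=14  P4=16
Turnaround (C−A): P1=6  P2=20  P3=11  P4=6

24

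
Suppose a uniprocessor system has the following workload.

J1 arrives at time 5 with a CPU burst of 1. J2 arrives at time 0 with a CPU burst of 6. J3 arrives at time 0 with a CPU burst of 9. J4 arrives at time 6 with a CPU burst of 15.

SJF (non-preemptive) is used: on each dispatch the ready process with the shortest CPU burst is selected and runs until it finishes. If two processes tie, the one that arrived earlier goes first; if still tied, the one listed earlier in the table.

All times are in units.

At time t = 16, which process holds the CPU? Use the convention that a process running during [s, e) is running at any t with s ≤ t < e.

Schedule: | J2 0-6 | J1 6-7 | J3 7-16 | J4 16-31 |
Completion: J1=7  J2=6  J3=16  J4=31
Turnaround (C−A): J1=2  J2=6  J3=16  J4=25

J4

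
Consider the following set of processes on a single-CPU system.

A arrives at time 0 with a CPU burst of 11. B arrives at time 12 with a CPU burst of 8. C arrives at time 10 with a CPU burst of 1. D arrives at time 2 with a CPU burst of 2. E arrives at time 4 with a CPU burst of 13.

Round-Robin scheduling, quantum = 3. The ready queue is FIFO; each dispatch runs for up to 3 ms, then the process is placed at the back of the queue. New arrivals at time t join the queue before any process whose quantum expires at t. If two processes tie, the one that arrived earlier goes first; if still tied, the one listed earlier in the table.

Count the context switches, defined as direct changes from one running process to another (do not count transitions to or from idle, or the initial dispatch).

13

Gantt: | A 0-3 | D 3-5 | A 5-8 | E 8-11 | A 11-14 | C 14-15 | E 15-18 | B 18-21 | A 21-23 | E 23-26 | B 26-29 | E 29-32 | B 32-34 | E 34-35 |
Completion: A=23  B=34  C=15  D=5  E=35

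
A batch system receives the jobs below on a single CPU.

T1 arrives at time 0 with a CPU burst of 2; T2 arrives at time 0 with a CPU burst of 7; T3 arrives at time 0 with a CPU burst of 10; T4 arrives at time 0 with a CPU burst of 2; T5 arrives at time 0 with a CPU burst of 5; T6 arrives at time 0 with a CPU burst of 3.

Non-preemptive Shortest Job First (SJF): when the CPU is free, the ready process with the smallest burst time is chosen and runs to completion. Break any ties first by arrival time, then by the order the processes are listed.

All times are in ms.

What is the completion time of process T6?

7

Schedule: | T1 0-2 | T4 2-4 | T6 4-7 | T5 7-12 | T2 12-19 | T3 19-29 |
Completion: T1=2  T2=19  T3=29  T4=4  T5=12  T6=7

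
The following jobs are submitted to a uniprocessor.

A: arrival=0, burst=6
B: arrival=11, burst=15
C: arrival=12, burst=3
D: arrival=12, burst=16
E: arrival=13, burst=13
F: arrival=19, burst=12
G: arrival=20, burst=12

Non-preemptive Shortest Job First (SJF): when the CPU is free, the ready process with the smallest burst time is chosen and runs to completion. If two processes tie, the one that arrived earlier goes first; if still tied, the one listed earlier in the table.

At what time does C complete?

Gantt: | A 0-6 | idle 6-11 | B 11-26 | C 26-29 | F 29-41 | G 41-53 | E 53-66 | D 66-82 |
Completion: A=6  B=26  C=29  D=82  E=66  F=41  G=53

29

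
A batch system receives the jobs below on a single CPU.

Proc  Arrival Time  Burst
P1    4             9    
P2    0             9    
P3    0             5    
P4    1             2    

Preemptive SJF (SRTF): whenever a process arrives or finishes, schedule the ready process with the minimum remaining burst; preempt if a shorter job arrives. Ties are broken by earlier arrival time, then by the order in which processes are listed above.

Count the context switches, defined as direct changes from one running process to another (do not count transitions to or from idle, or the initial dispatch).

4

Timeline: | P3 0-1 | P4 1-3 | P3 3-7 | P2 7-16 | P1 16-25 |
Completion: P1=25  P2=16  P3=7  P4=3
Turnaround (C−A): P1=21  P2=16  P3=7  P4=2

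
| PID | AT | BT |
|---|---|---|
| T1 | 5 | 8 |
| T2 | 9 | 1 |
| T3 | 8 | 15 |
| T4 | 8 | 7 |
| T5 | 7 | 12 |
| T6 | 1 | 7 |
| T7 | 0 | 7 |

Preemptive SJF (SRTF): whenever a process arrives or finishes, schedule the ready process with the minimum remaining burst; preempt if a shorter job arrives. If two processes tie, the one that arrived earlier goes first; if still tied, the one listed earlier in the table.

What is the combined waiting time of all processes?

Gantt: | T7 0-7 | T6 7-9 | T2 9-10 | T6 10-15 | T4 15-22 | T1 22-30 | T5 30-42 | T3 42-57 |
Completion: T1=30  T2=10  T3=57  T4=22  T5=42  T6=15  T7=7
Waiting = turnaround − burst: T1=17, T2=0, T3=34, T4=7, T5=23, T6=7, T7=0
Total waiting = 17 + 0 + 34 + 7 + 23 + 7 + 0 = 88

88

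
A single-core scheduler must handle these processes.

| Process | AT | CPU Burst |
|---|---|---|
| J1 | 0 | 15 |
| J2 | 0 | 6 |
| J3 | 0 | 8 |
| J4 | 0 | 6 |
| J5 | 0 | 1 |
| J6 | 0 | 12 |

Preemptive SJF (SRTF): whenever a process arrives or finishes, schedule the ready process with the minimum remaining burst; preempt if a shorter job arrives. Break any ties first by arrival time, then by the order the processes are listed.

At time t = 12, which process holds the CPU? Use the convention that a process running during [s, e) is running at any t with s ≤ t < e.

J4

Timeline: | J5 0-1 | J2 1-7 | J4 7-13 | J3 13-21 | J6 21-33 | J1 33-48 |
Completion: J1=48  J2=7  J3=21  J4=13  J5=1  J6=33
Turnaround (C−A): J1=48  J2=7  J3=21  J4=13  J5=1  J6=33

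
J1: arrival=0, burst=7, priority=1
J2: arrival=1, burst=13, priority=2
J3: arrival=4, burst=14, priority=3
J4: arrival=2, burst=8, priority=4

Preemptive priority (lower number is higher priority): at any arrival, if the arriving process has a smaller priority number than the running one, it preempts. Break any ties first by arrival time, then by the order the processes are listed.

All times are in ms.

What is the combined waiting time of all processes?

54

Schedule: | J1 0-7 | J2 7-20 | J3 20-34 | J4 34-42 |
Completion: J1=7  J2=20  J3=34  J4=42
Waiting = turnaround − burst: J1=0, J2=6, J3=16, J4=32
Total waiting = 0 + 6 + 16 + 32 = 54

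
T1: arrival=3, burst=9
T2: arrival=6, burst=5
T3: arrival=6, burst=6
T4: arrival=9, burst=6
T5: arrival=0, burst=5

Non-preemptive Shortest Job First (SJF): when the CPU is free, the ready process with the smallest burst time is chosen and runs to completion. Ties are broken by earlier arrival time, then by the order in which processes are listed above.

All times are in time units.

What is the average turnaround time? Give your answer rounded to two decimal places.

Gantt: | T5 0-5 | T1 5-14 | T2 14-19 | T3 19-25 | T4 25-31 |
Completion: T1=14  T2=19  T3=25  T4=31  T5=5
Turnaround (C−A): T1=11  T2=13  T3=19  T4=22  T5=5
Turnaround times: T1=11, T2=13, T3=19, T4=22, T5=5
Average turnaround = (11+13+19+22+5) / 5 = 70/5 = 14.00

14.00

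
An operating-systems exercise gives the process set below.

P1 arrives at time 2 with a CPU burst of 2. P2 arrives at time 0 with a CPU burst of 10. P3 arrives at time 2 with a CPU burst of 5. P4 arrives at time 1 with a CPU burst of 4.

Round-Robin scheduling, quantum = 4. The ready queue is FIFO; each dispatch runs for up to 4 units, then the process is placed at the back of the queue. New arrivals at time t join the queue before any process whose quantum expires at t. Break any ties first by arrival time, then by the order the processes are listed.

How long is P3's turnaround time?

17

Timeline: | P2 0-4 | P4 4-8 | P1 8-10 | P3 10-14 | P2 14-18 | P3 18-19 | P2 19-21 |
Completion: P1=10  P2=21  P3=19  P4=8
Turnaround (C−A): P1=8  P2=21  P3=17  P4=7
Turnaround(P3) = completion − arrival = 19 − 2 = 17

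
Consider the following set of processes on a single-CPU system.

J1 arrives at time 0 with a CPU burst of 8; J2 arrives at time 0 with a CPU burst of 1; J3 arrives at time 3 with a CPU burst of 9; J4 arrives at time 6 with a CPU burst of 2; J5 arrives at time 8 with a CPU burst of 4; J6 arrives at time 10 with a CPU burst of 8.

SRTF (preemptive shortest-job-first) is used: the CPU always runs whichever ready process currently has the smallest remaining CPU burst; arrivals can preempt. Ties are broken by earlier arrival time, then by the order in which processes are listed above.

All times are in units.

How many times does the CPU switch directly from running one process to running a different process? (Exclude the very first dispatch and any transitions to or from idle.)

Schedule: | J2 0-1 | J1 1-6 | J4 6-8 | J1 8-11 | J5 11-15 | J6 15-23 | J3 23-32 |
Completion: J1=11  J2=1  J3=32  J4=8  J5=15  J6=23

6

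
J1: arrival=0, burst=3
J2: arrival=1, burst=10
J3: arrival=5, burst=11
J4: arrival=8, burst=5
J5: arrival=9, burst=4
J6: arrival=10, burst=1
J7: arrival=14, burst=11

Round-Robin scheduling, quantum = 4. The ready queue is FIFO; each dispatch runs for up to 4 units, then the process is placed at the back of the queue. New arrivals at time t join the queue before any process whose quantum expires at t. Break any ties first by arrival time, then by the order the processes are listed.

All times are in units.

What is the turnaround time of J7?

31

Timeline: | J1 0-3 | J2 3-7 | J3 7-11 | J2 11-15 | J4 15-19 | J5 19-23 | J6 23-24 | J3 24-28 | J7 28-32 | J2 32-34 | J4 34-35 | J3 35-38 | J7 38-45 |
Completion: J1=3  J2=34  J3=38  J4=35  J5=23  J6=24  J7=45
Turnaround(J7) = completion − arrival = 45 − 14 = 31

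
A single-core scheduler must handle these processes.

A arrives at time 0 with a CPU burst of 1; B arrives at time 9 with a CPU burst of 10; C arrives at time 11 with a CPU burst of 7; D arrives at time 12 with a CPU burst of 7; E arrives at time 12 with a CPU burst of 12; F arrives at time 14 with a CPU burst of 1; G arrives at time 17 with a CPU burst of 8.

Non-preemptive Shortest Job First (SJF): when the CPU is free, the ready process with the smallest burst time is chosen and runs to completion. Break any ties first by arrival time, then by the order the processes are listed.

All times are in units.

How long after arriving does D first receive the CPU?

15

Timeline: | A 0-1 | idle 1-9 | B 9-19 | F 19-20 | C 20-27 | D 27-34 | G 34-42 | E 42-54 |
Completion: A=1  B=19  C=27  D=34  E=54  F=20  G=42
Response(D) = first start − arrival = 27 − 12 = 15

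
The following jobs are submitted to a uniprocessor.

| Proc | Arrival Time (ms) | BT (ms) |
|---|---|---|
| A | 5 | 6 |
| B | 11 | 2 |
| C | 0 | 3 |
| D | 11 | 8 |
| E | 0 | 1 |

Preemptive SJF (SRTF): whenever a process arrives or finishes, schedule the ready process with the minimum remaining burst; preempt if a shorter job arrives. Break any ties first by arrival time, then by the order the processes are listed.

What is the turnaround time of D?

10

Timeline: | E 0-1 | C 1-4 | idle 4-5 | A 5-11 | B 11-13 | D 13-21 |
Completion: A=11  B=13  C=4  D=21  E=1
Turnaround (C−A): A=6  B=2  C=4  D=10  E=1
Turnaround(D) = completion − arrival = 21 − 11 = 10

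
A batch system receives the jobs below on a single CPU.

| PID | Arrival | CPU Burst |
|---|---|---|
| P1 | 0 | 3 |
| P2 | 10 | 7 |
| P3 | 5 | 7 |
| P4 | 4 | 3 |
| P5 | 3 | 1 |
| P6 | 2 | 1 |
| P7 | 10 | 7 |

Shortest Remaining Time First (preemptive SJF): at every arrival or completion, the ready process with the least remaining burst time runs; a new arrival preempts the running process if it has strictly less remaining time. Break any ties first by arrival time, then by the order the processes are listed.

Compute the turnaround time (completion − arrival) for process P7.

19

Schedule: | P1 0-3 | P6 3-4 | P5 4-5 | P4 5-8 | P3 8-15 | P2 15-22 | P7 22-29 |
Completion: P1=3  P2=22  P3=15  P4=8  P5=5  P6=4  P7=29
Turnaround(P7) = completion − arrival = 29 − 10 = 19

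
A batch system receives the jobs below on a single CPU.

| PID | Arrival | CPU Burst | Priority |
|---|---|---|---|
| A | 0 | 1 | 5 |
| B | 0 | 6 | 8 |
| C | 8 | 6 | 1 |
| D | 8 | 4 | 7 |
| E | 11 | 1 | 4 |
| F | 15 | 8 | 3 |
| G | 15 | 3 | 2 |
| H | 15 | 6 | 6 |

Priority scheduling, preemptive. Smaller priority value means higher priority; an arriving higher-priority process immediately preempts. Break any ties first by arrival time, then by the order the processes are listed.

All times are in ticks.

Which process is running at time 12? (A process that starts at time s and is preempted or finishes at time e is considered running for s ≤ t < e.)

C

Gantt: | A 0-1 | B 1-7 | idle 7-8 | C 8-14 | E 14-15 | G 15-18 | F 18-26 | H 26-32 | D 32-36 |
Completion: A=1  B=7  C=14  D=36  E=15  F=26  G=18  H=32
Turnaround (C−A): A=1  B=7  C=6  D=28  E=4  F=11  G=3  H=17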